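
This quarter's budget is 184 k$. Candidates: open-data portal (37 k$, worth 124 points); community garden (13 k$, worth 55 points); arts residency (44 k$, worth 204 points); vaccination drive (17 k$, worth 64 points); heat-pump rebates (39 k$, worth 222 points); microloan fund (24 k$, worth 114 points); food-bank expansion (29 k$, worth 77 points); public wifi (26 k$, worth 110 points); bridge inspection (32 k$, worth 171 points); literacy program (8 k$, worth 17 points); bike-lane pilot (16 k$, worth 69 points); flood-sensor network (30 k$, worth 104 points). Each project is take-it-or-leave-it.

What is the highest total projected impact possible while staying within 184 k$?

890

Greedy by ratio would take community garden + arts residency + heat-pump rebates + microloan fund + bridge inspection + literacy program + bike-lane pilot: 176 k$ used, total 852.
Dropping community garden and literacy program frees 21 k$; slotting in public wifi (26 k$) lifts the total to 890 at 181 k$.
Next best is arts residency + vaccination drive + heat-pump rebates + microloan fund + public wifi + bridge inspection at 885 (182 k$) — short by 5.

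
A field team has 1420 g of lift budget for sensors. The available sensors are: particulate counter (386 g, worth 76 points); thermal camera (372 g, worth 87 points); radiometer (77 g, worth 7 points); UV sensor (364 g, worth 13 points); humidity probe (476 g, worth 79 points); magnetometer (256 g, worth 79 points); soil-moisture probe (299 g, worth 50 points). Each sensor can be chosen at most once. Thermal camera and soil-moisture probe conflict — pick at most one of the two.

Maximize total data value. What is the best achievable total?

284

Best packing: particulate counter + humidity probe + magnetometer + soil-moisture probe — 1417 g, 284 total.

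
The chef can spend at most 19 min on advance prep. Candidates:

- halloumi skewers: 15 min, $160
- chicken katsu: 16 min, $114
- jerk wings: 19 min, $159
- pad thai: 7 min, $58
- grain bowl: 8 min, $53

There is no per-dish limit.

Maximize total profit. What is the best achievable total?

The ratio ordering already packs tightly: halloumi skewers, 15 min, 160.

160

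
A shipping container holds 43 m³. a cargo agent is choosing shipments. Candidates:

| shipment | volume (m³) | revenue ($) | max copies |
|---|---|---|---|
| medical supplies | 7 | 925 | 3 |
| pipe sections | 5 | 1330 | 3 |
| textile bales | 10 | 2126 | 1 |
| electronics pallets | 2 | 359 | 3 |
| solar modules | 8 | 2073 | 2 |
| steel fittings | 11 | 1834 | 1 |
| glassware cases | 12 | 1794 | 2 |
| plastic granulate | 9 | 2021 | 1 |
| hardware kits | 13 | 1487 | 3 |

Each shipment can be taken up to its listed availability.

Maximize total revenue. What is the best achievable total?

10621

Greedy by ratio would take 3×pipe sections + electronics pallets + 2×solar modules + plastic granulate: 42 m³ used, total 10516.
Dropping plastic granulate frees 9 m³; slotting in textile bales (10 m³) lifts the total to 10621 at 43 m³.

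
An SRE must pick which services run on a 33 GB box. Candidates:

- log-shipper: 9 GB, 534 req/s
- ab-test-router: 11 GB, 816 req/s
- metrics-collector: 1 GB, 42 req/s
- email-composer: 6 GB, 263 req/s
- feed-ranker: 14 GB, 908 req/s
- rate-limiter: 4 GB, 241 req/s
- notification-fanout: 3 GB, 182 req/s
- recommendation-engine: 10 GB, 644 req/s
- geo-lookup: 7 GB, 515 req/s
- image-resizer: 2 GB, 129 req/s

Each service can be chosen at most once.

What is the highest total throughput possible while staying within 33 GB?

2286

Ranking by ratio (throughput/GB): ab-test-router 74.18, geo-lookup 73.57, feed-ranker 64.86, image-resizer 64.50.
Taking the top-ratio services first gives ab-test-router + metrics-collector + feed-ranker + geo-lookup for 2281 (33 GB).
Reworking the packing: ab-test-router + notification-fanout + recommendation-engine + geo-lookup + image-resizer uses 33 GB and improves the total to 2286.
The closest alternative, ab-test-router + metrics-collector + feed-ranker + geo-lookup, reaches only 2281.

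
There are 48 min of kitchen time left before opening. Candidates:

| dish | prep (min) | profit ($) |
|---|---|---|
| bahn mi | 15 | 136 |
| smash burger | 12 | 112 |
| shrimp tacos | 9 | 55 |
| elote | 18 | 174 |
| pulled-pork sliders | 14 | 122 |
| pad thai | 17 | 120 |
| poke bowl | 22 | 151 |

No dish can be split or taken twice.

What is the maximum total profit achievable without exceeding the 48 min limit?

By profit per min: elote 9.67, smash burger 9.33, bahn mi 9.07, pulled-pork sliders 8.71 lead.
A density-first pass picks bahn mi + smash burger + elote — 422 at 45 min.
Replace smash burger with pulled-pork sliders: the trade gains 10 net, giving 432 at 47 min.
Nothing else within 48 min beats 432.

432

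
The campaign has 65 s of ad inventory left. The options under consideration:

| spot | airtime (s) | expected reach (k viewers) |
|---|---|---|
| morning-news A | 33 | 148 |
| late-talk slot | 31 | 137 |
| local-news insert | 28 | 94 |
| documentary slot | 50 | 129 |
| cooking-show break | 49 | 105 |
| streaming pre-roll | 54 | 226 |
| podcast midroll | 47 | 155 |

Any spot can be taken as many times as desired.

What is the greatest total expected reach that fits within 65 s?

285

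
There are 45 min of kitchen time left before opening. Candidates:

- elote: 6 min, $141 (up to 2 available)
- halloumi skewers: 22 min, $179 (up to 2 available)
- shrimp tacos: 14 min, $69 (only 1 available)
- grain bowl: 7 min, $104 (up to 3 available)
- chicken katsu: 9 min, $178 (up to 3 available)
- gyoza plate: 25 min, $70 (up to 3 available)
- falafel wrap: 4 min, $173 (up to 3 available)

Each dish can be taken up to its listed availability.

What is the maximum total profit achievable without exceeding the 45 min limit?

1194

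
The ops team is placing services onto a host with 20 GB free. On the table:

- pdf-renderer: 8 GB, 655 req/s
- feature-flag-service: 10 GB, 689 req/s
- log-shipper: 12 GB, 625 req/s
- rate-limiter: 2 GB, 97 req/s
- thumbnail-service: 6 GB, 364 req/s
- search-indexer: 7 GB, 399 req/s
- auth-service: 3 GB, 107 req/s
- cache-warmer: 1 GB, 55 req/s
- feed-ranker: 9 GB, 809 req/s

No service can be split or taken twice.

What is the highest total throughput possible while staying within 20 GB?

Ranking by ratio (throughput/GB): feed-ranker 89.89, pdf-renderer 81.88, feature-flag-service 68.90.
The ratio ordering already packs tightly: pdf-renderer + rate-limiter + cache-warmer + feed-ranker, 20 GB, 1616.

1616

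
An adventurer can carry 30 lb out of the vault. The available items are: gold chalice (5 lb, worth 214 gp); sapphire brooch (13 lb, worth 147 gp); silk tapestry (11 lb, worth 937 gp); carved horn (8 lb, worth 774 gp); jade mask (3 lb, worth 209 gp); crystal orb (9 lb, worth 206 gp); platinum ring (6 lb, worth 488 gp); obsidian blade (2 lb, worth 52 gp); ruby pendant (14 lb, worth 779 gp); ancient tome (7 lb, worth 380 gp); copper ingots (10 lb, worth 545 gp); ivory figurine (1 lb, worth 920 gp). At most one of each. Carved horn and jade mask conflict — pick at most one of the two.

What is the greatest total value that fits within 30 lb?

3176

Ranking by ratio (value/lb): ivory figurine 920.00, carved horn 96.75, silk tapestry 85.18.
Best packing: silk tapestry + carved horn + copper ingots + ivory figurine — 30 lb, 3176 total.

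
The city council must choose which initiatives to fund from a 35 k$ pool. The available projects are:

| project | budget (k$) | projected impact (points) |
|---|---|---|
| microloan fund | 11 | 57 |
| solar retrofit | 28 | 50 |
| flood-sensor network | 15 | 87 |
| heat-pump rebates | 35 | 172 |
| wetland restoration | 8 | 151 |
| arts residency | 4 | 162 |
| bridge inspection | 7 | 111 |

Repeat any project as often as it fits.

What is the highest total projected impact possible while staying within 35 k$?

1296

8×arts residency uses 32 of the 35 k$ and totals 1296.
That's the maximum — no swap from here does better than 1296.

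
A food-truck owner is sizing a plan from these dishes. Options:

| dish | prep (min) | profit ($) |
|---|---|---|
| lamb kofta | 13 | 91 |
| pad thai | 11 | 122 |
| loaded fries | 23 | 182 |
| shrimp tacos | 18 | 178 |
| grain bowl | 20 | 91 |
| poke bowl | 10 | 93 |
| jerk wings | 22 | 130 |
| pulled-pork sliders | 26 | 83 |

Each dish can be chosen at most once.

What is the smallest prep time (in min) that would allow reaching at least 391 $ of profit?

Minimise min subject to total profit ≥ 391.
Taking pad thai + shrimp tacos + poke bowl gives 393 (≥ 391) for 39 min.
No combination under 39 min hits 391.

39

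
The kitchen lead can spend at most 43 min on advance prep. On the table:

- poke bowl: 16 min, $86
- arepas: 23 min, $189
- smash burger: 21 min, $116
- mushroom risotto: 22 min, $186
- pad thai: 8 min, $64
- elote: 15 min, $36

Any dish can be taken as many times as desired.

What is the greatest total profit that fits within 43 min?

Greedy by ratio would take mushroom risotto + 2×pad thai: 38 min used, total 314.
Dropping mushroom risotto frees 22 min; slotting in 3×pad thai (24 min) lifts the total to 320 at 40 min.

320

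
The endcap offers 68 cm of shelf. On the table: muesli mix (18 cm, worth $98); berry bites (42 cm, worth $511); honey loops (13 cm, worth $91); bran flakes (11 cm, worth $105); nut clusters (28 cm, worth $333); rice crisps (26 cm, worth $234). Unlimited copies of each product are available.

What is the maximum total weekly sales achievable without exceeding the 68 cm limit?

The ratio heuristic lands on berry bites + 2×bran flakes (721) but leaves 4 cm idle.
The 53 cm tied up in berry bites and bran flakes is better spent on 2×nut clusters — total rises to 771 (67 cm).
No other feasible combination exceeds 771.

771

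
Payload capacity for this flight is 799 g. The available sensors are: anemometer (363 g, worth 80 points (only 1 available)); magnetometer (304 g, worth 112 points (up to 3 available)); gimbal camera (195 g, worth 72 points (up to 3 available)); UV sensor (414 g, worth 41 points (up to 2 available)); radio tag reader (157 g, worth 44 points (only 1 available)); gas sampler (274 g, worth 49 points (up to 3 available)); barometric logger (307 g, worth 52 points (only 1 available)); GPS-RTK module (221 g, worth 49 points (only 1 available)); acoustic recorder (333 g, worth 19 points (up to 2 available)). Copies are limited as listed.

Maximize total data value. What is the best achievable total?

Taking the top-ratio sensors first gives 3×gimbal camera + radio tag reader for 260 (742 g).
Replace 3×gimbal camera with 2×magnetometer: the trade gains 8 net, giving 268 at 765 g.
No other feasible combination exceeds 268.

268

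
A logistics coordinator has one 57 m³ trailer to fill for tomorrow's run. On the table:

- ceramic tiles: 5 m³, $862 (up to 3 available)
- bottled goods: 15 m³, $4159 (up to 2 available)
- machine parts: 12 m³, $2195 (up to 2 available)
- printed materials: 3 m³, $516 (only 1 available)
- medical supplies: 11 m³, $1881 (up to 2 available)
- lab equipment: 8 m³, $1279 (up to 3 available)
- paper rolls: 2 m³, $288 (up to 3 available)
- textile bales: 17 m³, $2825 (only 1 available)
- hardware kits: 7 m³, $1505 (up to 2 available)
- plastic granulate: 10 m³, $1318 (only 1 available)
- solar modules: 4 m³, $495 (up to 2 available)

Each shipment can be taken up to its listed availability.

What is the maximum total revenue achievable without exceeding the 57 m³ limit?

13568

The ratio heuristic lands on 2×bottled goods + machine parts + 2×hardware kits (13523) but leaves 1 m³ idle.
The 12 m³ tied up in machine parts is better spent on 2×ceramic tiles + printed materials — total rises to 13568 (57 m³).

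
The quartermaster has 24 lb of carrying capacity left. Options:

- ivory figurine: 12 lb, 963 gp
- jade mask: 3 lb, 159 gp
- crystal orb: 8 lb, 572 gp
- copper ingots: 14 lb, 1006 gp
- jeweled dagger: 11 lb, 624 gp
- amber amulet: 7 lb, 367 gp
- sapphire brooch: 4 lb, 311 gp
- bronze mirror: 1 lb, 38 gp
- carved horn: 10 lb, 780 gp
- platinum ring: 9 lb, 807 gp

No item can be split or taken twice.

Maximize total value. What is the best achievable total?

1936

A density-first pass picks ivory figurine + jade mask + platinum ring — 1929 at 24 lb.
Reworking the packing: sapphire brooch + bronze mirror + carved horn + platinum ring uses 24 lb and improves the total to 1936.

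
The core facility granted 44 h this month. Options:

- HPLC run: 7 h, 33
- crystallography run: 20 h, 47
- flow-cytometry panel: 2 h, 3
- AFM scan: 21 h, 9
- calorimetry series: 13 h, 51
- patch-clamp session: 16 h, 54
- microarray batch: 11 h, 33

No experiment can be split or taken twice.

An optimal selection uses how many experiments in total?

4

Best achievable expected citations is 141.
One optimal bundle: HPLC run + flow-cytometry panel + calorimetry series + patch-clamp session (38 h).
All optima have 4 experiments.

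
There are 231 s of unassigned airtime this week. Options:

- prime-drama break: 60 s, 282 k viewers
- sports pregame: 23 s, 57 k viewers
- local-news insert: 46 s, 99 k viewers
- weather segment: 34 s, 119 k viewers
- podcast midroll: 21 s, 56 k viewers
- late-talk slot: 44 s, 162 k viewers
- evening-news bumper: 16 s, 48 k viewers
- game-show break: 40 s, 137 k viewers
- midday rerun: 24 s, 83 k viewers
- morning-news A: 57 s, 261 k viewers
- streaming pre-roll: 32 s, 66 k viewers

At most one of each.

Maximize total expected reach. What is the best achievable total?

By expected reach per s: prime-drama break 4.70, morning-news A 4.58, late-talk slot 3.68 lead.
Taking the top-ratio spots first gives prime-drama break + weather segment + late-talk slot + midday rerun + morning-news A for 907 (219 s).
The 44 s tied up in late-talk slot is better spent on evening-news bumper + game-show break — total rises to 930 (231 s).
No other feasible combination exceeds 930.

930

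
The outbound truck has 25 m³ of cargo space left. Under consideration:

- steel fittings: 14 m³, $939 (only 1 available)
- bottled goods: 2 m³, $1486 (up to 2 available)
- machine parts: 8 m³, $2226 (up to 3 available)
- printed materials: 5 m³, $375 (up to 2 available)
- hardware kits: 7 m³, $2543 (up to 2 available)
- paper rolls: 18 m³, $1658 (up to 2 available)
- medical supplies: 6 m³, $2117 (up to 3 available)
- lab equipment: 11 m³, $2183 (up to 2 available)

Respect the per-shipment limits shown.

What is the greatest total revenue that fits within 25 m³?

Density check — bottled goods 743.00, hardware kits 363.29, medical supplies 352.83, machine parts 278.25 are the best per m³.
2×bottled goods + 2×hardware kits + medical supplies uses 24 of the 25 m³ and totals 10175.
Nothing else within 25 m³ beats 10175.

10175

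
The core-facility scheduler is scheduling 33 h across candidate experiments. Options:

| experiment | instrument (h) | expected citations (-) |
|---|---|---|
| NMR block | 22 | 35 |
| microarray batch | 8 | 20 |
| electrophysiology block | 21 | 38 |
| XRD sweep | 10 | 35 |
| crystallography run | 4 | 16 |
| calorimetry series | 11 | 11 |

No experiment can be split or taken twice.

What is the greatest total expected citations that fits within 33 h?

82

Microarray batch + XRD sweep + crystallography run + calorimetry series uses 33 of the 33 h and totals 82.
Next best is microarray batch + electrophysiology block + crystallography run at 74 (33 h) — short by 8.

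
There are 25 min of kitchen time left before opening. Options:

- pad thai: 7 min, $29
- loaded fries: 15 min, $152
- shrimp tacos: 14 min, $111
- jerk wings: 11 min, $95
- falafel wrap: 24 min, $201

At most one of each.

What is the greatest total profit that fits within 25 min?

Filling by ratio: pad thai + loaded fries for 181, with 3 min left unused.
Replace pad thai and loaded fries with shrimp tacos + jerk wings: the trade gains 25 net, giving 206 at 25 min.

206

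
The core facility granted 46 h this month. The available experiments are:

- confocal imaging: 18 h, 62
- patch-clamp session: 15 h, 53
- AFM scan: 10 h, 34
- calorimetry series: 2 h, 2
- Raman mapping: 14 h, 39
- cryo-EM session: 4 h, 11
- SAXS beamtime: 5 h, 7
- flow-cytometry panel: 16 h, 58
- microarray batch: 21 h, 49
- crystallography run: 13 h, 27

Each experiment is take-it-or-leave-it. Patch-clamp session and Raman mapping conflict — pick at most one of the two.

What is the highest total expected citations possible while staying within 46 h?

156

Confocal imaging + AFM scan + calorimetry series + flow-cytometry panel uses 46 of the 46 h and totals 156.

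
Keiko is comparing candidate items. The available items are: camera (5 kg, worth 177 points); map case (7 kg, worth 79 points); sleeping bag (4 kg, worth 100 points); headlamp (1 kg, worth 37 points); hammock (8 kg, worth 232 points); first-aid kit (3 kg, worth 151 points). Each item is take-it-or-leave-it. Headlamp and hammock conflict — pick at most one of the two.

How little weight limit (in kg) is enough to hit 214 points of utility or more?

Need the lightest bundle worth ≥ 214.
Taking camera + headlamp gives 214 (≥ 214) for 6 kg.
No combination under 6 kg hits 214.

6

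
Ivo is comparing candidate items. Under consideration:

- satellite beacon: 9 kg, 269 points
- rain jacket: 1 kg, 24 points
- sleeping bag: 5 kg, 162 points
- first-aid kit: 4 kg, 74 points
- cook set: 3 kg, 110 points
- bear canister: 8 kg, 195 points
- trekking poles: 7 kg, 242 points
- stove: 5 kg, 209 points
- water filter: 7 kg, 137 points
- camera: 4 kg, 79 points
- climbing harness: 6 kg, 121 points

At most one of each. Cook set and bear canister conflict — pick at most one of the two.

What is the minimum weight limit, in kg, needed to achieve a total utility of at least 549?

Minimise kg subject to total utility ≥ 549.
Taking cook set + trekking poles + stove gives 561 (≥ 549) for 15 kg.
Any bundle with less than 15 kg falls short of 549.

15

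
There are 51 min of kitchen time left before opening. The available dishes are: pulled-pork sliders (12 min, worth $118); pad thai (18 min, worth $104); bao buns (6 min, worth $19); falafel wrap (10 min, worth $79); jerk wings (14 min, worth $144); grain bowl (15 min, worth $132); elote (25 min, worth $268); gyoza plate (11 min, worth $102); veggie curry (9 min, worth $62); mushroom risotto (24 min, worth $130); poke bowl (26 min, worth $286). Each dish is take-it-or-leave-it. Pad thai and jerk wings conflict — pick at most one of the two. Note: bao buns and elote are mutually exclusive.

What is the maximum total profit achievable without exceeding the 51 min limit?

The ratio ordering already packs tightly: elote + poke bowl, 51 min, 554.
No other feasible combination exceeds 554.

554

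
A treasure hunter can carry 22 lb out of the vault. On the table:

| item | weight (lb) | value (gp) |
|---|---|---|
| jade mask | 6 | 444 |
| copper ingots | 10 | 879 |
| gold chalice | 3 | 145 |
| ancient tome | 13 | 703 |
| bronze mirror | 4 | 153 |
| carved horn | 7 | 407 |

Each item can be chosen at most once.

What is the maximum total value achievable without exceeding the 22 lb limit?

1476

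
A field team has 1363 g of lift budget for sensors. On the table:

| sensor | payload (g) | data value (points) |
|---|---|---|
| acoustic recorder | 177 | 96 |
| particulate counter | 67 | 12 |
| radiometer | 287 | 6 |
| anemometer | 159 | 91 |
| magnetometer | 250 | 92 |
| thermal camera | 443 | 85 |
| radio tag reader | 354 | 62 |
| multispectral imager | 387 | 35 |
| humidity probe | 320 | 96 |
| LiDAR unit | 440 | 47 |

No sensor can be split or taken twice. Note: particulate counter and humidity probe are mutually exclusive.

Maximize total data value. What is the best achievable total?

460

Best packing: acoustic recorder + anemometer + magnetometer + thermal camera + humidity probe — 1349 g, 460 total.
Nothing else feasible within 1363 g beats 460.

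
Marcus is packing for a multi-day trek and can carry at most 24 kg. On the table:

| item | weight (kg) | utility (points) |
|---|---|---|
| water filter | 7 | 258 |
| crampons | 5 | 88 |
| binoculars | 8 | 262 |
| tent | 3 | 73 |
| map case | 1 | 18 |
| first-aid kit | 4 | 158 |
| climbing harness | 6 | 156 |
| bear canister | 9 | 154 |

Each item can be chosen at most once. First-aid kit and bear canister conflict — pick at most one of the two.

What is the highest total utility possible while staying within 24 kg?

769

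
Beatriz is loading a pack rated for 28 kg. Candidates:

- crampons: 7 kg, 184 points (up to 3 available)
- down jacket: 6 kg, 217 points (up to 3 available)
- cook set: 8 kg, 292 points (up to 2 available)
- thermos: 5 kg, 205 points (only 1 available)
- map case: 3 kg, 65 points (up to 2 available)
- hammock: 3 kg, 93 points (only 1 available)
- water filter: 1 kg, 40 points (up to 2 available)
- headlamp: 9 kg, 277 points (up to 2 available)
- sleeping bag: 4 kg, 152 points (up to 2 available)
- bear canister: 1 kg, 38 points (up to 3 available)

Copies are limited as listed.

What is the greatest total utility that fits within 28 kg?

1061

Filling by ratio: cook set + thermos + 2×water filter + 2×sleeping bag + 3×bear canister for 995, with 2 kg left unused.
The 10 kg tied up in cook set and 2×bear canister is better spent on 2×down jacket — total rises to 1061 (28 kg).
Nothing else within 28 kg beats 1061.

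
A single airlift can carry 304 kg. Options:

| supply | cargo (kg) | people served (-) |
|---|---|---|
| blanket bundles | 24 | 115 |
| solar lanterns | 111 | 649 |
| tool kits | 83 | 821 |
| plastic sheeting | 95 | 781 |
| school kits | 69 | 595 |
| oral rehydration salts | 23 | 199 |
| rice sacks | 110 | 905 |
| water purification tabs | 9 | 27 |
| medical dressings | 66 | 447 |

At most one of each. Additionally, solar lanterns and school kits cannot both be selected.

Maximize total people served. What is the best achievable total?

Best packing: tool kits + school kits + oral rehydration salts + rice sacks + water purification tabs — 294 kg, 2547 total.

2547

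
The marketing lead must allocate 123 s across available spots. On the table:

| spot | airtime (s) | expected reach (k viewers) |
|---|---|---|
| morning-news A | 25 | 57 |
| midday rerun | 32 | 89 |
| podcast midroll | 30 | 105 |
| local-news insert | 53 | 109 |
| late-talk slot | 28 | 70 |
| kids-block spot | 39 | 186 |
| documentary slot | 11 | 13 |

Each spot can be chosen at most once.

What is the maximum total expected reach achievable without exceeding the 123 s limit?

418

A density-first pass picks midday rerun + podcast midroll + kids-block spot + documentary slot — 393 at 112 s.
Dropping midday rerun and documentary slot frees 43 s; slotting in morning-news A + late-talk slot (53 s) lifts the total to 418 at 122 s.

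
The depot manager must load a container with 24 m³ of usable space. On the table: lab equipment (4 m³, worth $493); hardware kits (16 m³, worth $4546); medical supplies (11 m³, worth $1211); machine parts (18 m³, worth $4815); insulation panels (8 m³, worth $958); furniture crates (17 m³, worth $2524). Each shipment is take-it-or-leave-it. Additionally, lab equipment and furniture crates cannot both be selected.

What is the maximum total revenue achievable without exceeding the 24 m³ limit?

A density-first pass picks lab equipment + hardware kits — 5039 at 20 m³.
Replace lab equipment with insulation panels: the trade gains 465 net, giving 5504 at 24 m³.
Every other selection either busts 24 m³ or breaks a pairing rule or fails to beat 5504.

5504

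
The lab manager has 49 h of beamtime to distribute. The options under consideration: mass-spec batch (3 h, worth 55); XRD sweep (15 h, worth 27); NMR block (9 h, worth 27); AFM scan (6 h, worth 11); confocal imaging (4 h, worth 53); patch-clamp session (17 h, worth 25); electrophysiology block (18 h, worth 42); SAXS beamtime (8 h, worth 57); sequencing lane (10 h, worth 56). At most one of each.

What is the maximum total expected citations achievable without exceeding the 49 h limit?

Taking the top-ratio experiments first gives mass-spec batch + NMR block + AFM scan + confocal imaging + SAXS beamtime + sequencing lane for 259 (40 h).
Dropping AFM scan frees 6 h; slotting in XRD sweep (15 h) lifts the total to 275 at 49 h.
Next best is mass-spec batch + AFM scan + confocal imaging + electrophysiology block + SAXS beamtime + sequencing lane at 274 (49 h) — short by 1.

275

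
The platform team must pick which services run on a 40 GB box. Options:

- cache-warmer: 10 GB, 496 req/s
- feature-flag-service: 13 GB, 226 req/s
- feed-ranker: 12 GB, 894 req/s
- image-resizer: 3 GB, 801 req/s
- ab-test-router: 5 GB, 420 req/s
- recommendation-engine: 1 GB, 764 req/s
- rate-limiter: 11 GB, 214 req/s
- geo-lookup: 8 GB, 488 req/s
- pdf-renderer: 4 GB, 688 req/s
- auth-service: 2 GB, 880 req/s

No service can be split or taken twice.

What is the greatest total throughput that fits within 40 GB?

Ranking by ratio (throughput/GB): recommendation-engine 764.00, auth-service 440.00, image-resizer 267.00, pdf-renderer 172.00.
Filling by ratio: feed-ranker + image-resizer + ab-test-router + recommendation-engine + geo-lookup + pdf-renderer + auth-service for 4935, with 5 GB left unused.
Dropping ab-test-router frees 5 GB; slotting in cache-warmer (10 GB) lifts the total to 5011 at 40 GB.
The closest alternative, cache-warmer + feed-ranker + image-resizer + ab-test-router + recommendation-engine + pdf-renderer + auth-service, reaches only 4943.

5011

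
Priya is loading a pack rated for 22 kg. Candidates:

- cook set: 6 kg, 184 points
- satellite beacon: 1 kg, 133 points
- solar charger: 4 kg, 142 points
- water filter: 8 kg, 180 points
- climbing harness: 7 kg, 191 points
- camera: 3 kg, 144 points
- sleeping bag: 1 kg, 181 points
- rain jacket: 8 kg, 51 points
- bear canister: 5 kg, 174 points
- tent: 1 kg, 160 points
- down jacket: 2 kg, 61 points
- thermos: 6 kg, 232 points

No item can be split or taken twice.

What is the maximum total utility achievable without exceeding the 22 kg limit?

A density-first pass picks satellite beacon + solar charger + camera + sleeping bag + bear canister + tent + thermos — 1166 at 21 kg.
Replace bear canister with cook set: the trade gains 10 net, giving 1176 at 22 kg.
No other feasible combination exceeds 1176.

1176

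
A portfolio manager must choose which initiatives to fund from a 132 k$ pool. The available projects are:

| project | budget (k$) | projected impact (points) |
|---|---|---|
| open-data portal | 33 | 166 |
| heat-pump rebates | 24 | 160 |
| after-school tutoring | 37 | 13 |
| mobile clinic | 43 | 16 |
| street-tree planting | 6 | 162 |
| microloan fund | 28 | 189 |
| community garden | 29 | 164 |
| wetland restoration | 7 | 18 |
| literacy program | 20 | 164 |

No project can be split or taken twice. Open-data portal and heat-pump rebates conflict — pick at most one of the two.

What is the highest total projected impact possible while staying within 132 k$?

Density check — street-tree planting 27.00, literacy program 8.20, microloan fund 6.75, heat-pump rebates 6.67 are the best per k$.
A density-first pass picks heat-pump rebates + street-tree planting + microloan fund + community garden + wetland restoration + literacy program — 857 at 114 k$.
Replace heat-pump rebates with open-data portal: the trade gains 6 net, giving 863 at 123 k$.
Next best is heat-pump rebates + street-tree planting + microloan fund + community garden + wetland restoration + literacy program at 857 (114 k$) — short by 6.

863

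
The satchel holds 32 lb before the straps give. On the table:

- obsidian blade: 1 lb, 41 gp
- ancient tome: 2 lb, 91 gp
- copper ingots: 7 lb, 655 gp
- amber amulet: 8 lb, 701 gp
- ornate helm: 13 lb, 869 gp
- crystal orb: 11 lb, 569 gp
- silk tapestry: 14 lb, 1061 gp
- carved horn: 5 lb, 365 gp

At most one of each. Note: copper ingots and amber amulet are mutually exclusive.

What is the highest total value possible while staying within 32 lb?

2295

Best packing: ornate helm + silk tapestry + carved horn — 32 lb, 2295 total.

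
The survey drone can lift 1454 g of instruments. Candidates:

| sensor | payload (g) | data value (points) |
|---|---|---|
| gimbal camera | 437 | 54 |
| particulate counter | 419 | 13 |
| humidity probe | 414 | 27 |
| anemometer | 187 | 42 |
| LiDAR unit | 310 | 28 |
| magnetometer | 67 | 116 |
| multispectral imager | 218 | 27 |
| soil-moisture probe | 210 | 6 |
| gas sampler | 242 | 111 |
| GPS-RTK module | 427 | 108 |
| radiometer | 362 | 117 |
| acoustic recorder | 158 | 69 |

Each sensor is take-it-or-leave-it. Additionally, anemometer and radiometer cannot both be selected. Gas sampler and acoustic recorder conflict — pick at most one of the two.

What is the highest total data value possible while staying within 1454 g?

480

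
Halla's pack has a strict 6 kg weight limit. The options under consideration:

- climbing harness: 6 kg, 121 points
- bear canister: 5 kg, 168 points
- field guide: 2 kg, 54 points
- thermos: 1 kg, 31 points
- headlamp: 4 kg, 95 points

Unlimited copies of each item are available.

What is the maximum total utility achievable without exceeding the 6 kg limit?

Best packing: bear canister + thermos — 6 kg, 199 total.

199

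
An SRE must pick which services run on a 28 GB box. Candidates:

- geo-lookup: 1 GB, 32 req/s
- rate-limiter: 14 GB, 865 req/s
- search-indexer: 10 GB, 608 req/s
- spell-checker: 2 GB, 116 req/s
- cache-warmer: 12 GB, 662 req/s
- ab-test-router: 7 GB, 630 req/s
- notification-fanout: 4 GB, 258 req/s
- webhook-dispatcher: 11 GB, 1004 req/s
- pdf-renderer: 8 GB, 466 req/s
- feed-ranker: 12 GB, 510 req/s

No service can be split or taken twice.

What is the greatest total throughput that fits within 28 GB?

2242

Filling by ratio: geo-lookup + spell-checker + ab-test-router + notification-fanout + webhook-dispatcher for 2040, with 3 GB left unused.
The 7 GB tied up in geo-lookup and spell-checker and notification-fanout is better spent on search-indexer — total rises to 2242 (28 GB).
Runner-up spell-checker + ab-test-router + webhook-dispatcher + pdf-renderer tops out at 2216.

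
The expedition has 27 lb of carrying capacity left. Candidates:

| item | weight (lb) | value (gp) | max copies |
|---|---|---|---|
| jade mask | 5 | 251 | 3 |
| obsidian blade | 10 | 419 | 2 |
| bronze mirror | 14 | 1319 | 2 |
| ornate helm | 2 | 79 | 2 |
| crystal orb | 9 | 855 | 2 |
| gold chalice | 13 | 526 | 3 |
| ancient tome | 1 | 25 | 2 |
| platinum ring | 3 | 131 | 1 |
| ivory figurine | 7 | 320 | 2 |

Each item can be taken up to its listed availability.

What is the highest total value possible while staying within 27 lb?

2332

Density check — crystal orb 95.00, bronze mirror 94.21, jade mask 50.20 are the best per lb.
Taking the top-ratio items first gives jade mask + 2×crystal orb + ancient tome + platinum ring for 2117 (27 lb).
But bronze mirror + 2×ornate helm + crystal orb fits in 27 lb and reaches 2332.
No other feasible combination exceeds 2332.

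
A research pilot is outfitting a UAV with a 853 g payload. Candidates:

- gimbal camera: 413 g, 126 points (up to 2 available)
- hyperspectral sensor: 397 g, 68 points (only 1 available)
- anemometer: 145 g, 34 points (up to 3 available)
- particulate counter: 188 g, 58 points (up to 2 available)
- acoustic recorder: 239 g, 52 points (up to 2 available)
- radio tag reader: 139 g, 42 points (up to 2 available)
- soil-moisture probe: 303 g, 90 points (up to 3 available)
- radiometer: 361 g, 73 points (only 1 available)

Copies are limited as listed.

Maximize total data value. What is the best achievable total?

252

By data value per g: particulate counter 0.31, gimbal camera 0.31, radio tag reader 0.30 lead.
Filling by ratio: gimbal camera + 2×particulate counter for 242, with 64 g left unused.
The 376 g tied up in 2×particulate counter is better spent on gimbal camera — total rises to 252 (826 g).
That's the maximum — no swap from here does better than 252.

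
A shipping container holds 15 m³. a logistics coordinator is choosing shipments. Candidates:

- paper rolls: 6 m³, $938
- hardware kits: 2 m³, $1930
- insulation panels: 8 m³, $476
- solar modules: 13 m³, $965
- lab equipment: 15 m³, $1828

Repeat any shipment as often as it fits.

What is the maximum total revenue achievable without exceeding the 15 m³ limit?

The ratio ordering already packs tightly: 7×hardware kits, 14 m³, 13510.
Every other selection either busts 15 m³ or fails to beat 13510.

13510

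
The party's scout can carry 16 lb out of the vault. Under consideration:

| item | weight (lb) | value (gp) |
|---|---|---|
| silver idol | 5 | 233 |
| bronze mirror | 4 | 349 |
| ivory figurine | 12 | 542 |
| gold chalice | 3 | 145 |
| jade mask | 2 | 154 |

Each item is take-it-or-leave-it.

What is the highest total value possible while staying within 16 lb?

By value per lb: bronze mirror 87.25, jade mask 77.00, gold chalice 48.33, silver idol 46.60 lead.
Filling by ratio: silver idol + bronze mirror + gold chalice + jade mask for 881, with 2 lb left unused.
The 10 lb tied up in silver idol and gold chalice and jade mask is better spent on ivory figurine — total rises to 891 (16 lb).
That's the maximum — no swap from here does better than 891.

891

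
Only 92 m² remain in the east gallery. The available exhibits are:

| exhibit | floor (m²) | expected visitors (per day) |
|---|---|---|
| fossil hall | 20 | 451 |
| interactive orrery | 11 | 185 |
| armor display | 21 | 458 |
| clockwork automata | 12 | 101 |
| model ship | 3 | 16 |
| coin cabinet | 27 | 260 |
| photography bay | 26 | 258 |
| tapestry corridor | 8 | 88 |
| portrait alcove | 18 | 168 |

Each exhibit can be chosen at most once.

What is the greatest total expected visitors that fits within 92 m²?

Filling by ratio: fossil hall + interactive orrery + armor display + model ship + photography bay + tapestry corridor for 1456, with 3 m² left unused.
Replace photography bay with coin cabinet: the trade gains 2 net, giving 1458 at 90 m².
Nothing else within 92 m² beats 1458.

1458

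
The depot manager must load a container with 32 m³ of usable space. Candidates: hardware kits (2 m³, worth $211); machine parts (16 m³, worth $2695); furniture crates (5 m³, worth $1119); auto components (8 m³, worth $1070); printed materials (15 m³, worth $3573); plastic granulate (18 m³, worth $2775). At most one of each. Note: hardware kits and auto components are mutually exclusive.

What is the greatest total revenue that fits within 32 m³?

Machine parts + printed materials uses 31 of the 32 m³ and totals 6268.

6268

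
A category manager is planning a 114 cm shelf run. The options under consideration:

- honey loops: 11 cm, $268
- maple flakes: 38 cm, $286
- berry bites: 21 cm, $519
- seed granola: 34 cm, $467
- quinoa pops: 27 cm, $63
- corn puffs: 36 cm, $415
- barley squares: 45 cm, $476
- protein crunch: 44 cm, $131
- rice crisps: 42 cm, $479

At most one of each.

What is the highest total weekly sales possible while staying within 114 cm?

1733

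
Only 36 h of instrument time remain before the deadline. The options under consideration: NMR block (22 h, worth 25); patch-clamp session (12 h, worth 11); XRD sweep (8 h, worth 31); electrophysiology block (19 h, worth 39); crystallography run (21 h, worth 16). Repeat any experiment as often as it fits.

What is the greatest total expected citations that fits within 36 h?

124

Ranking by ratio (expected citations/h): XRD sweep 3.88, electrophysiology block 2.05, NMR block 1.14.
Taking 4×XRD sweep: 32 h used, 124 in expected citations.
No other feasible combination exceeds 124.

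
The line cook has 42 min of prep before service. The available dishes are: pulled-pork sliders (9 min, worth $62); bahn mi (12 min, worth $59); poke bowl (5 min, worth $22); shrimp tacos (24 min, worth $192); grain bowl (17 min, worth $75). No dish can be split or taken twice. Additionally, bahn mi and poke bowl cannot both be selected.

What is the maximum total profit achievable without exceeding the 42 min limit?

276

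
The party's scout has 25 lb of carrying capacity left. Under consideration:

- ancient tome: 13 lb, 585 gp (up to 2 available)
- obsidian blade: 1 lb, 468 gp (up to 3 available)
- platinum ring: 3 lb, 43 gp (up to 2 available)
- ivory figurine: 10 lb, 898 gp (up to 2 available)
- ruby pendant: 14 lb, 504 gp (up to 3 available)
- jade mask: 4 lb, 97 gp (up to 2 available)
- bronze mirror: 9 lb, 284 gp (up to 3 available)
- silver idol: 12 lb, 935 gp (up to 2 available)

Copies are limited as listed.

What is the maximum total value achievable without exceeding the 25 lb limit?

3237

The ratio heuristic lands on 3×obsidian blade + 2×ivory figurine (3200) but leaves 2 lb idle.
Dropping ivory figurine frees 10 lb; slotting in silver idol (12 lb) lifts the total to 3237 at 25 lb.
No other feasible combination exceeds 3237.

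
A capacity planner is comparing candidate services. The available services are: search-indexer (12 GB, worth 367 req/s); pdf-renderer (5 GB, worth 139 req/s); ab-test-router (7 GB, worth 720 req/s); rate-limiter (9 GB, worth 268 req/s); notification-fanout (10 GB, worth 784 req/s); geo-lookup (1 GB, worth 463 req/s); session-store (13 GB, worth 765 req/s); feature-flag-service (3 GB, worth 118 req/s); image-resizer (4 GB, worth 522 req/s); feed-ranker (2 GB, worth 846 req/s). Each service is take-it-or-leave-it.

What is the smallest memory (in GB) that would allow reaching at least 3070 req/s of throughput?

Minimise GB subject to total throughput ≥ 3070.
ab-test-router + notification-fanout + geo-lookup + image-resizer + feed-ranker: 3335 throughput at 24 GB.
Any bundle with less than 24 GB falls short of 3070.

24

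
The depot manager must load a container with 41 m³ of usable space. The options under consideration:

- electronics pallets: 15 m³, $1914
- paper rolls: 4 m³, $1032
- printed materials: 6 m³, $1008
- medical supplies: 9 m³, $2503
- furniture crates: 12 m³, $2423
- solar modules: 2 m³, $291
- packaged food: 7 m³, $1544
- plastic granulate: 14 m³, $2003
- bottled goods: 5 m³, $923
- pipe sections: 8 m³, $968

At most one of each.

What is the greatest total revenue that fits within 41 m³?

8801

Filling by ratio: paper rolls + medical supplies + furniture crates + solar modules + packaged food + bottled goods for 8716, with 2 m³ left unused.
The 5 m³ tied up in bottled goods is better spent on printed materials — total rises to 8801 (40 m³).
The closest alternative, paper rolls + medical supplies + furniture crates + solar modules + packaged food + bottled goods, reaches only 8716.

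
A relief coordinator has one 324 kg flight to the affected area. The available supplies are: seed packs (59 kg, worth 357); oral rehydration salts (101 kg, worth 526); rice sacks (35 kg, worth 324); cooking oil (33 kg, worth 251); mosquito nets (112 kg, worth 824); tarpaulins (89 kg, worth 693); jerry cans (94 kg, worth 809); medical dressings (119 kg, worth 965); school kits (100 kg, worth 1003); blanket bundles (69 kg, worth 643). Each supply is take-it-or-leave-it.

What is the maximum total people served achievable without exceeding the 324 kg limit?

2935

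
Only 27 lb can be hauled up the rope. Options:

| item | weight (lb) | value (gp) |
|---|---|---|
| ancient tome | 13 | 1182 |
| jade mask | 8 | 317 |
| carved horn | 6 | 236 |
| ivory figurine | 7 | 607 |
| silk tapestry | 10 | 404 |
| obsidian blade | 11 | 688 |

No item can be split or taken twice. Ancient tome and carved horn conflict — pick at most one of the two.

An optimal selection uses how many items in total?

2

Optimal total is 1870.
For example ancient tome + obsidian blade achieves it, using 24 lb.
Every optimal selection uses 2 items.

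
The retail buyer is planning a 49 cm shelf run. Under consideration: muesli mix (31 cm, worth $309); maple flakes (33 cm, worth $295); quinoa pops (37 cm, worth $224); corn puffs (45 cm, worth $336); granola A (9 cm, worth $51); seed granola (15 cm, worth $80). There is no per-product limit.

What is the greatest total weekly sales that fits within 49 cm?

411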